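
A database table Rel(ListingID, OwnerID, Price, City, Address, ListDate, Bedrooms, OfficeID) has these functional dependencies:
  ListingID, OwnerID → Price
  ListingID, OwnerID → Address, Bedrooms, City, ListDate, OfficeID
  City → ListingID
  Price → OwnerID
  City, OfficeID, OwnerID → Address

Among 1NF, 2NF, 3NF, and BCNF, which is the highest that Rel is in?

Candidate keys: {City, OwnerID}, {City, Price}, {ListingID, OwnerID}, {ListingID, Price}. Prime attributes: {City, ListingID, OwnerID, Price}.
For City → ListingID we have {City}⁺ = {City, ListingID}; {City} is not a superkey, so BCNF fails.
Its right-hand attributes {ListingID} are all prime, as are those of every other non-superkey FD — the relation is in 3NF.

3NF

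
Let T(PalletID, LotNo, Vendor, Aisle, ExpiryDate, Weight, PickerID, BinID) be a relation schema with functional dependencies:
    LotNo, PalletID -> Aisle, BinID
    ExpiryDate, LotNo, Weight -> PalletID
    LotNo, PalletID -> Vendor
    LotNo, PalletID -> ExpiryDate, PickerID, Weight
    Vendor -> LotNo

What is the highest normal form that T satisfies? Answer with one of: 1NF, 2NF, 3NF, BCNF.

3NF

Candidate keys: {ExpiryDate, LotNo, Weight}, {ExpiryDate, Vendor, Weight}, {LotNo, PalletID}, {PalletID, Vendor}. Prime attributes: {ExpiryDate, LotNo, PalletID, Vendor, Weight}.
Vendor -> LotNo: {Vendor}⁺ = {LotNo, Vendor}, which is not all of the attributes, so the left side is not a superkey — BCNF is violated.
Since {LotNo} ⊆ prime attributes and every other non-superkey FD also has a prime right side, the schema is in 3NF.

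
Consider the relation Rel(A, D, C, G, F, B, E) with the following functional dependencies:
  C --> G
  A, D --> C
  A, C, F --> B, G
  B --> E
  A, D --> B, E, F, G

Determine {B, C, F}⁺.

Start with {B, C, F}.
C --> G applies; add {G} → now {B, C, F, G}.
B --> E applies; add {E} → now {B, C, E, F, G}.
No further FD applies.

{B, C, E, F, G}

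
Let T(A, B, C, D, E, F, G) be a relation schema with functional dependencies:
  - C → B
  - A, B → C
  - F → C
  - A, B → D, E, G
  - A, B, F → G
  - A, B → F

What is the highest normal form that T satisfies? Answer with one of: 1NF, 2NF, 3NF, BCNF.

Candidate keys: {A, B}, {A, C}, {A, F}. Prime attributes: {A, B, C, F}.
C → B: {C}⁺ = {B, C}, which is not all of the attributes, so the left side is not a superkey — BCNF is violated.
Since {B} ⊆ prime attributes and every other non-superkey FD also has a prime right side, the schema is in 3NF.

3NF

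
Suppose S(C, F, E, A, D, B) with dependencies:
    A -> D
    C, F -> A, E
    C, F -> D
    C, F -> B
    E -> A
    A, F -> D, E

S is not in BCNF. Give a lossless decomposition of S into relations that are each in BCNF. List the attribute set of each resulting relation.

{A, D}; {A, E}; {B, C, E, F}

Candidate key of the original relation: {C, F}.
In {A, B, C, D, E, F}, {A} is not a superkey ({A}⁺ restricted to this set is {A, D}), so split on A -> D into {A, D} and {A, B, C, E, F}.
{A, D} is in BCNF.
In {A, B, C, E, F}, {E} is not a superkey ({E}⁺ restricted to this set is {A, E}), so split on E -> A into {A, E} and {B, C, E, F}.
{A, E} is in BCNF.
{B, C, E, F} is in BCNF.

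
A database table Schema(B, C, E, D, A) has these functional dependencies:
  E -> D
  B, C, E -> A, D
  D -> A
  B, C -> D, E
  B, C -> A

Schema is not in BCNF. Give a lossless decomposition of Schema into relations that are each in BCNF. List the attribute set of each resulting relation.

Candidate key of the original relation: {B, C}.
Within {A, B, C, D, E}: {E}⁺ ∩ {A, B, C, D, E} = {A, D, E}, not the whole set, so E -> A, D violates BCNF; decompose into {A, D, E} and {B, C, E}.
Within {A, D, E}: {D}⁺ ∩ {A, D, E} = {A, D}, not the whole set, so D -> A violates BCNF; decompose into {A, D} and {D, E}.
{A, D}: every determinant is a superkey — BCNF.
{D, E}: every determinant is a superkey — BCNF.
{B, C, E}: every determinant is a superkey — BCNF.

{A, D}; {B, C, E}; {D, E}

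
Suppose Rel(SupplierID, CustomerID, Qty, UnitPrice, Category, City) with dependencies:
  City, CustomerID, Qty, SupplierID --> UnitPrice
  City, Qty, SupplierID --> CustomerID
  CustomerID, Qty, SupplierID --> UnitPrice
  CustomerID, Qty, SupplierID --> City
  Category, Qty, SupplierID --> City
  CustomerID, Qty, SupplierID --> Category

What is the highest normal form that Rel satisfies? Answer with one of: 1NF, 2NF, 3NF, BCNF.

Candidate keys: {Category, Qty, SupplierID}, {City, Qty, SupplierID}, {CustomerID, Qty, SupplierID}. Prime attributes: {Category, City, CustomerID, Qty, SupplierID}.
Each dependency's left side is a superkey — BCNF holds.

BCNF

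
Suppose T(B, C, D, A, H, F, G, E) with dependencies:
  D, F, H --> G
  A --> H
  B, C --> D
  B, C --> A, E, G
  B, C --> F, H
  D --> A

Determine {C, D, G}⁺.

{A, C, D, G, H}

Start with {C, D, G}.
D --> A applies; add {A} → now {A, C, D, G}.
A --> H applies; add {H} → now {A, C, D, G, H}.
No further FD applies.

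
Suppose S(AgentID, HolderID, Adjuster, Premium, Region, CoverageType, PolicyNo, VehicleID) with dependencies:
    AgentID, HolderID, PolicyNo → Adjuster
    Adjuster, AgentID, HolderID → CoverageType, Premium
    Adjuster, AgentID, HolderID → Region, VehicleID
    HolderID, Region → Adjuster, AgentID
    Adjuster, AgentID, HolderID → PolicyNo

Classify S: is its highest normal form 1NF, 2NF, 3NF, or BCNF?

Candidate keys: {Adjuster, AgentID, HolderID}, {AgentID, HolderID, PolicyNo}, {HolderID, Region}. Prime attributes: {Adjuster, AgentID, HolderID, PolicyNo, Region}.
Each dependency's left side is a superkey — BCNF holds.

BCNF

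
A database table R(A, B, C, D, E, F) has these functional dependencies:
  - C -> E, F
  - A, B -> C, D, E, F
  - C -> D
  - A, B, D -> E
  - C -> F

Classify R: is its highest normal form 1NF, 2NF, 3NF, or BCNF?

2NF

Candidate key: {A, B}. Prime attributes: {A, B}.
C -> E, F breaks BCNF: {C}⁺ = {C, D, E, F}, so {C} is not a superkey.
C -> E, F determines the non-prime attributes {E, F} from a non-superkey — 3NF is violated.
No non-prime attribute depends on a proper subset of any candidate key, so 2NF holds.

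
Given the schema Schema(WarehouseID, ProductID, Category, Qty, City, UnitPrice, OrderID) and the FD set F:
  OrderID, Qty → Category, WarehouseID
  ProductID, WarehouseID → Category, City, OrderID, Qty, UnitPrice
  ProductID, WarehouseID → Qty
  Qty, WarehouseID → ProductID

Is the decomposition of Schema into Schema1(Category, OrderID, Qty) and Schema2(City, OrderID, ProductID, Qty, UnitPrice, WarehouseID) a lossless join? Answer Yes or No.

Yes

Schema1 ∩ Schema2 = {OrderID, Qty}; its closure under F is {Category, City, OrderID, ProductID, Qty, UnitPrice, WarehouseID}.
This includes all of Schema1, so the common attributes are a superkey of Schema1 — the join is lossless.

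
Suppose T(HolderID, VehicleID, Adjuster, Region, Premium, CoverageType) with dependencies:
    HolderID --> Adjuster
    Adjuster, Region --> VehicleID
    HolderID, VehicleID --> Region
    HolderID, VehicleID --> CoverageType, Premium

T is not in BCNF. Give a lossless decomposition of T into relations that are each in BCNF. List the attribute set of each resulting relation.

Candidate keys of the original relation: {HolderID, Region}, {HolderID, VehicleID}.
{Adjuster, CoverageType, HolderID, Premium, Region, VehicleID}: {HolderID} determines {Adjuster, HolderID} here but is not a superkey — split on HolderID --> Adjuster, giving {Adjuster, HolderID} and {CoverageType, HolderID, Premium, Region, VehicleID}.
{Adjuster, HolderID} has no BCNF violation.
{CoverageType, HolderID, Premium, Region, VehicleID} has no BCNF violation.

{Adjuster, HolderID}; {CoverageType, HolderID, Premium, Region, VehicleID}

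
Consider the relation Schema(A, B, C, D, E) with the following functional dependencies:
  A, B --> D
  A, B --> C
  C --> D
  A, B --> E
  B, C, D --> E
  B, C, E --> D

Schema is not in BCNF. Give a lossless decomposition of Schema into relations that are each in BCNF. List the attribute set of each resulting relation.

{A, B, C}; {B, C, E}; {C, D}

Candidate key of the original relation: {A, B}.
{A, B, C, D, E}: {C} determines {C, D} here but is not a superkey — split on C --> D, giving {C, D} and {A, B, C, E}.
{C, D} has no BCNF violation.
{A, B, C, E}: {B, C} determines {B, C, E} here but is not a superkey — split on B, C --> E, giving {B, C, E} and {A, B, C}.
{B, C, E} has no BCNF violation.
{A, B, C} has no BCNF violation.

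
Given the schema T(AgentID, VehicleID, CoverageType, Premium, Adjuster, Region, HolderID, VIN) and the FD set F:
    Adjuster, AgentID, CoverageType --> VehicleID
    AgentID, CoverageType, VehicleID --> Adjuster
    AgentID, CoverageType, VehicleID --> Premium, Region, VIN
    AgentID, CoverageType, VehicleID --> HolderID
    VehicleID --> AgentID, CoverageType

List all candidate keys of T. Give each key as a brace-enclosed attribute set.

{Adjuster, AgentID, CoverageType}, {VehicleID}

{VehicleID} is a candidate key since {VehicleID}⁺ = {Adjuster, AgentID, CoverageType, HolderID, Premium, Region, VIN, VehicleID} covers every attribute.
{Adjuster, AgentID, CoverageType} is a candidate key since {Adjuster, AgentID, CoverageType}⁺ = {Adjuster, AgentID, CoverageType, HolderID, Premium, Region, VIN, VehicleID} covers every attribute.
These are minimal and exhaustive — every other superkey contains one of them.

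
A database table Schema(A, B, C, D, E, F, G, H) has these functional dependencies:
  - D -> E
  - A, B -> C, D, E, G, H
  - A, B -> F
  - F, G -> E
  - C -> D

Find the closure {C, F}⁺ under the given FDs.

{C, D, E, F}

Start with {C, F}.
C -> D applies; add {D} → now {C, D, F}.
D -> E applies; add {E} → now {C, D, E, F}.
No further FD applies.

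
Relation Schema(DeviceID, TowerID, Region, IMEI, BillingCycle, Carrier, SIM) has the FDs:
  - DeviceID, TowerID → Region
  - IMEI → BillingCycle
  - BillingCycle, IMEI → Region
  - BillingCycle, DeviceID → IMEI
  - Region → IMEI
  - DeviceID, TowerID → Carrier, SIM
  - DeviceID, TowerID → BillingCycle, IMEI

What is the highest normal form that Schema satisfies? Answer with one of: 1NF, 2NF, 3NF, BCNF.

2NF

Candidate key: {DeviceID, TowerID}. Prime attributes: {DeviceID, TowerID}.
IMEI → BillingCycle breaks BCNF: {IMEI}⁺ = {BillingCycle, IMEI, Region}, so {IMEI} is not a superkey.
IMEI → BillingCycle determines the non-prime attribute {BillingCycle} from a non-superkey — 3NF is violated.
No non-prime attribute depends on a proper subset of any candidate key, so 2NF holds.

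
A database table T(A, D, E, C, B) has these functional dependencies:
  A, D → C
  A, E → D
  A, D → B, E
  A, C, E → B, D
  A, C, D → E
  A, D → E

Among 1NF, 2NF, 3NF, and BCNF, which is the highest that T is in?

Candidate keys: {A, D}, {A, E}. Prime attributes: {A, D, E}.
The left-hand side of every FD is a superkey, so BCNF is satisfied.

BCNF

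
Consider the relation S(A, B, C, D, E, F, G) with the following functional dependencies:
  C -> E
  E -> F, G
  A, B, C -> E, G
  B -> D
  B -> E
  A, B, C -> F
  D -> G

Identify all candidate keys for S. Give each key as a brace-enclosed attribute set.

No FD produces {A, B, C}, so they must be in every candidate key.
{A, B, C}⁺ = {A, B, C, D, E, F, G}, which is every attribute, so {A, B, C} is a candidate key.
No other minimal set has full closure, so this is the only candidate key.

{A, B, C}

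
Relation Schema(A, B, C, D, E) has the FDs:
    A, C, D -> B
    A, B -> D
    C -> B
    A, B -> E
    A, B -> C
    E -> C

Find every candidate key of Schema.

{A, B}, {A, C}, {A, E}

Attributes never on any right-hand side: {A} — every candidate key must contain it.
{A, B} is a candidate key since {A, B}⁺ = {A, B, C, D, E} covers every attribute.
{A, C} is a candidate key since {A, C}⁺ = {A, B, C, D, E} covers every attribute.
{A, E} is a candidate key since {A, E}⁺ = {A, B, C, D, E} covers every attribute.
These are minimal and exhaustive — every other superkey contains one of them.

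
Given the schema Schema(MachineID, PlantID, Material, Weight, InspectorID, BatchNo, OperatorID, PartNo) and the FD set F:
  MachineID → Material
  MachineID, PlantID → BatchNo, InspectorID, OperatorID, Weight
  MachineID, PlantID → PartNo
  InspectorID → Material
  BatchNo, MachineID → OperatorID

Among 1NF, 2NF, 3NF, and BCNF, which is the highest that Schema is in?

1NF

Candidate key: {MachineID, PlantID}. Prime attributes: {MachineID, PlantID}.
MachineID → Material breaks BCNF: {MachineID}⁺ = {MachineID, Material}, so {MachineID} is not a superkey.
Because {Material} is non-prime and the left side of MachineID → Material is not a superkey, the relation is not in 3NF.
Since {MachineID} ⊂ {MachineID, PlantID} and {MachineID}⁺ ⊇ {Material} with {Material} non-prime, there is a partial dependency; 2NF fails.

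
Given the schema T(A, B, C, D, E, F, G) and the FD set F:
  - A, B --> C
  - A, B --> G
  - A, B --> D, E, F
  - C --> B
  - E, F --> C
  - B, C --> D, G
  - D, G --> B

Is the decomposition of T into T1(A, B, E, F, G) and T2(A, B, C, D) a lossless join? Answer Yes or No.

Yes

Common attributes: {A, B}; their closure is {A, B, C, D, E, F, G}.
T1 is contained in that closure, so T1 ∩ T2 --> T1 holds and the join is lossless.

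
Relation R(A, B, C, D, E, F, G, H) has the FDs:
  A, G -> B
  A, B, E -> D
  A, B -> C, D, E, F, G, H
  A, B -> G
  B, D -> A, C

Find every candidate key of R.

{A, B}, {A, G}, {B, D}

{A, B}⁺ = {A, B, C, D, E, F, G, H} — all of the relation — so {A, B} is a candidate key.
{A, G}⁺ = {A, B, C, D, E, F, G, H} — all of the relation — so {A, G} is a candidate key.
{B, D}⁺ = {A, B, C, D, E, F, G, H} — all of the relation — so {B, D} is a candidate key.
No proper subset of any of these is a key, and no other minimal superkey exists.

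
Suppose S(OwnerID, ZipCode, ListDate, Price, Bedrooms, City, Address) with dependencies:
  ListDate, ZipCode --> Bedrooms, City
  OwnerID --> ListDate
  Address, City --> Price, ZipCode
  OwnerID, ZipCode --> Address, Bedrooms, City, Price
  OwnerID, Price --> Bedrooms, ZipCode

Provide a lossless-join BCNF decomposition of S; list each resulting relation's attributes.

{Address, OwnerID, Price, ZipCode}; {Bedrooms, City, ListDate, ZipCode}; {ListDate, OwnerID}

Candidate keys of the original relation: {Address, City, OwnerID}, {OwnerID, Price}, {OwnerID, ZipCode}.
{Address, Bedrooms, City, ListDate, OwnerID, Price, ZipCode}: {ListDate, ZipCode} determines {Bedrooms, City, ListDate, ZipCode} here but is not a superkey — split on ListDate, ZipCode --> Bedrooms, City, giving {Bedrooms, City, ListDate, ZipCode} and {Address, ListDate, OwnerID, Price, ZipCode}.
{Bedrooms, City, ListDate, ZipCode}: every determinant is a superkey — BCNF.
{Address, ListDate, OwnerID, Price, ZipCode}: {OwnerID} determines {ListDate, OwnerID} here but is not a superkey — split on OwnerID --> ListDate, giving {ListDate, OwnerID} and {Address, OwnerID, Price, ZipCode}.
{ListDate, OwnerID}: every determinant is a superkey — BCNF.
{Address, OwnerID, Price, ZipCode}: every determinant is a superkey — BCNF.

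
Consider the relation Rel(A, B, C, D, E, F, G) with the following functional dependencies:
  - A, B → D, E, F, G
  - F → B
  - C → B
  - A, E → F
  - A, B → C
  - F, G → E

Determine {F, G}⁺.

{B, E, F, G}

Start with {F, G}.
F → B applies; add {B} → now {B, F, G}.
F, G → E applies; add {E} → now {B, E, F, G}.
No further FD applies.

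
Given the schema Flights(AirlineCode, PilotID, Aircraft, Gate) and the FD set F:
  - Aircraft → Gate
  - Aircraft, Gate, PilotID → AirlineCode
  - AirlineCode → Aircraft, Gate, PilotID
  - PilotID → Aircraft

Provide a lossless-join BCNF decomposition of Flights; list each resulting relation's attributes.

Candidate keys of the original relation: {AirlineCode}, {PilotID}.
In {Aircraft, AirlineCode, Gate, PilotID}, {Aircraft} is not a superkey ({Aircraft}⁺ restricted to this set is {Aircraft, Gate}), so split on Aircraft → Gate into {Aircraft, Gate} and {Aircraft, AirlineCode, PilotID}.
{Aircraft, Gate} has no BCNF violation.
{Aircraft, AirlineCode, PilotID} has no BCNF violation.

{Aircraft, AirlineCode, PilotID}; {Aircraft, Gate}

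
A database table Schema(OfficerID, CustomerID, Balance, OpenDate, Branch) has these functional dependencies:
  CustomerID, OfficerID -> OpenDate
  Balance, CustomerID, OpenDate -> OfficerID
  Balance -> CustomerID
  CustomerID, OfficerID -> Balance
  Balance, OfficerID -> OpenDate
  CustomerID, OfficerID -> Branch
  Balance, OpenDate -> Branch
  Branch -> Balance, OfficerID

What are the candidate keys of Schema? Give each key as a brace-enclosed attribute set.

{Balance, OfficerID}, {Balance, OpenDate}, {Branch}, {CustomerID, OfficerID}

{Branch}⁺ = {Balance, Branch, CustomerID, OfficerID, OpenDate}, which is every attribute, so {Branch} is a candidate key.
{Balance, OfficerID}⁺ = {Balance, Branch, CustomerID, OfficerID, OpenDate}, which is every attribute, so {Balance, OfficerID} is a candidate key.
{Balance, OpenDate}⁺ = {Balance, Branch, CustomerID, OfficerID, OpenDate}, which is every attribute, so {Balance, OpenDate} is a candidate key.
{CustomerID, OfficerID}⁺ = {Balance, Branch, CustomerID, OfficerID, OpenDate}, which is every attribute, so {CustomerID, OfficerID} is a candidate key.
These are minimal and exhaustive — every other superkey contains one of them.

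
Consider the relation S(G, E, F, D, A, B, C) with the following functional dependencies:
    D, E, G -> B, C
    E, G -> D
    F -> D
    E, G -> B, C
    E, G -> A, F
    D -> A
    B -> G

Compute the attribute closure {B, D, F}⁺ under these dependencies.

{A, B, D, F, G}

Start with {B, D, F}.
D -> A applies; add {A} → now {A, B, D, F}.
B -> G applies; add {G} → now {A, B, D, F, G}.
No further FD applies.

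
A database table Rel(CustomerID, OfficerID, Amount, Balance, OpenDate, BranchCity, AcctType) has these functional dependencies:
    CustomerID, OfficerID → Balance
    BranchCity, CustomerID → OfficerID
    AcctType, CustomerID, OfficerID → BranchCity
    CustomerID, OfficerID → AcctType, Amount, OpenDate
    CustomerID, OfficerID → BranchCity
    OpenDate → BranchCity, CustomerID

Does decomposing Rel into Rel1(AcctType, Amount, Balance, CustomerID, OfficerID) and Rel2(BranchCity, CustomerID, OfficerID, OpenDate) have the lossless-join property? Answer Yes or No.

Yes

Rel1 ∩ Rel2 = {CustomerID, OfficerID}; its closure under F is {AcctType, Amount, Balance, BranchCity, CustomerID, OfficerID, OpenDate}.
This includes all of Rel1, so the common attributes are a superkey of Rel1 — the join is lossless.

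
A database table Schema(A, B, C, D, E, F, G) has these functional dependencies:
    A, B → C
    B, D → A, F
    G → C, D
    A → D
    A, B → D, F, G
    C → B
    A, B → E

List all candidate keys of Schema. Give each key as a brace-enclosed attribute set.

{A, B}, {A, C}, {B, D}, {C, D}, {G}

{G}⁺ = {A, B, C, D, E, F, G}, which is every attribute, so {G} is a candidate key.
{A, B}⁺ = {A, B, C, D, E, F, G}, which is every attribute, so {A, B} is a candidate key.
{A, C}⁺ = {A, B, C, D, E, F, G}, which is every attribute, so {A, C} is a candidate key.
{B, D}⁺ = {A, B, C, D, E, F, G}, which is every attribute, so {B, D} is a candidate key.
{C, D}⁺ = {A, B, C, D, E, F, G}, which is every attribute, so {C, D} is a candidate key.
These are minimal and exhaustive — every other superkey contains one of them.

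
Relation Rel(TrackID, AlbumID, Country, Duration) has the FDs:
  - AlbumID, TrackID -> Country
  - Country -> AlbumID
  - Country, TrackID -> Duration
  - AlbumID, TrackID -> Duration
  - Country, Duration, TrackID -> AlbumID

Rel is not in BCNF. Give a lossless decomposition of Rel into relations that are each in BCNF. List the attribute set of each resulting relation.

Candidate keys of the original relation: {AlbumID, TrackID}, {Country, TrackID}.
In {AlbumID, Country, Duration, TrackID}, {Country} is not a superkey ({Country}⁺ restricted to this set is {AlbumID, Country}), so split on Country -> AlbumID into {AlbumID, Country} and {Country, Duration, TrackID}.
{AlbumID, Country} has no BCNF violation.
{Country, Duration, TrackID} has no BCNF violation.

{AlbumID, Country}; {Country, Duration, TrackID}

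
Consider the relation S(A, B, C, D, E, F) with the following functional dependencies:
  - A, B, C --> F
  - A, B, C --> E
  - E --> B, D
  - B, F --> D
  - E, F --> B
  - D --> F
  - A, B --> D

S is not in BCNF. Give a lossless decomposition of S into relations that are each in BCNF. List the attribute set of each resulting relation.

Candidate keys of the original relation: {A, B, C}, {A, C, E}.
Within {A, B, C, D, E, F}: {E}⁺ ∩ {A, B, C, D, E, F} = {B, D, E, F}, not the whole set, so E --> B, D, F violates BCNF; decompose into {B, D, E, F} and {A, C, E}.
Within {B, D, E, F}: {B, F}⁺ ∩ {B, D, E, F} = {B, D, F}, not the whole set, so B, F --> D violates BCNF; decompose into {B, D, F} and {B, E, F}.
Within {B, D, F}: {D}⁺ ∩ {B, D, F} = {D, F}, not the whole set, so D --> F violates BCNF; decompose into {D, F} and {B, D}.
{D, F} has no BCNF violation.
{B, D} has no BCNF violation.
{B, E, F} has no BCNF violation.
{A, C, E} has no BCNF violation.

{A, C, E}; {B, D}; {B, E, F}; {D, F}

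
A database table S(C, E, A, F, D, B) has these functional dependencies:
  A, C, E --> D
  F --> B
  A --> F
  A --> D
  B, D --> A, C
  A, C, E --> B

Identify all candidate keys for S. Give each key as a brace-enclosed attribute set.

Attributes never on any right-hand side: {E} — every candidate key must contain it.
{A, E}⁺ = {A, B, C, D, E, F}, which is every attribute, so {A, E} is a candidate key.
{B, D, E}⁺ = {A, B, C, D, E, F}, which is every attribute, so {B, D, E} is a candidate key.
{D, E, F}⁺ = {A, B, C, D, E, F}, which is every attribute, so {D, E, F} is a candidate key.
Any other superkey properly contains one of these, so there are no further candidate keys.

{A, E}, {B, D, E}, {D, E, F}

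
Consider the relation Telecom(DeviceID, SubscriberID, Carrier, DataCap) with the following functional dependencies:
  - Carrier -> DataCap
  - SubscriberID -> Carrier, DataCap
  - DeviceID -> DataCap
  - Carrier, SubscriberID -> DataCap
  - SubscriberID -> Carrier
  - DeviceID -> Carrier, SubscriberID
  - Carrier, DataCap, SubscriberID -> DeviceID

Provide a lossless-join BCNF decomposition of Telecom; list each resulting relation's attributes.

Candidate keys of the original relation: {DeviceID}, {SubscriberID}.
Within {Carrier, DataCap, DeviceID, SubscriberID}: {Carrier}⁺ ∩ {Carrier, DataCap, DeviceID, SubscriberID} = {Carrier, DataCap}, not the whole set, so Carrier -> DataCap violates BCNF; decompose into {Carrier, DataCap} and {Carrier, DeviceID, SubscriberID}.
{Carrier, DataCap}: every determinant is a superkey — BCNF.
{Carrier, DeviceID, SubscriberID}: every determinant is a superkey — BCNF.

{Carrier, DataCap}; {Carrier, DeviceID, SubscriberID}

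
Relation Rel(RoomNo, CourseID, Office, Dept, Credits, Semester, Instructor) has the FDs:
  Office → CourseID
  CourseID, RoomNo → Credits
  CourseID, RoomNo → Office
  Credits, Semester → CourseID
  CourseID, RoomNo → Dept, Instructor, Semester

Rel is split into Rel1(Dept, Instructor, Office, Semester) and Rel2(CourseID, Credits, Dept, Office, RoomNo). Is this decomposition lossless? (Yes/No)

Common attributes: {Dept, Office}; their closure is {CourseID, Dept, Office}.
The closure covers neither Rel1 nor Rel2 entirely; the join is not lossless.

No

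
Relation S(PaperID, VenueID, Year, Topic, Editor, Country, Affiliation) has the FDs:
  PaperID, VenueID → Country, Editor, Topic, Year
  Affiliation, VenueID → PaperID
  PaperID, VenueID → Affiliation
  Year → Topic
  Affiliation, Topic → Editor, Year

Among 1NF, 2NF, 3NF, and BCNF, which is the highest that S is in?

Candidate keys: {Affiliation, VenueID}, {PaperID, VenueID}. Prime attributes: {Affiliation, PaperID, VenueID}.
For Year → Topic we have {Year}⁺ = {Topic, Year}; {Year} is not a superkey, so BCNF fails.
Because {Topic} is non-prime and the left side of Year → Topic is not a superkey, the relation is not in 3NF.
No proper subset of a key has a non-prime attribute in its closure, so there is no partial dependency; 2NF holds.

2NF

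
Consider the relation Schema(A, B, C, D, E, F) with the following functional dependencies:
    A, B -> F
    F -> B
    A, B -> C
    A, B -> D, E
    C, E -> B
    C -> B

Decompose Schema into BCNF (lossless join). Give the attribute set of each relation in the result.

Candidate keys of the original relation: {A, B}, {A, C}, {A, F}.
In {A, B, C, D, E, F}, {F} is not a superkey ({F}⁺ restricted to this set is {B, F}), so split on F -> B into {B, F} and {A, C, D, E, F}.
{B, F}: every determinant is a superkey — BCNF.
{A, C, D, E, F}: every determinant is a superkey — BCNF.

{A, C, D, E, F}; {B, F}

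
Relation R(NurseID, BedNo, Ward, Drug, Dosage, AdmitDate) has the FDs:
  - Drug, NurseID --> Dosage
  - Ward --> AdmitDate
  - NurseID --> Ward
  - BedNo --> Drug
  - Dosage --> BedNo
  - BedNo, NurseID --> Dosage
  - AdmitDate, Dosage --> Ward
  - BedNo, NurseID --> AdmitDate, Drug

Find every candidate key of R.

{NurseID} never appears on the right of any FD, so every key must include it.
Closure of {BedNo, NurseID} is {AdmitDate, BedNo, Dosage, Drug, NurseID, Ward}, the whole schema; {BedNo, NurseID} is a candidate key.
Closure of {Dosage, NurseID} is {AdmitDate, BedNo, Dosage, Drug, NurseID, Ward}, the whole schema; {Dosage, NurseID} is a candidate key.
Closure of {Drug, NurseID} is {AdmitDate, BedNo, Dosage, Drug, NurseID, Ward}, the whole schema; {Drug, NurseID} is a candidate key.
These are minimal and exhaustive — every other superkey contains one of them.

{BedNo, NurseID}, {Dosage, NurseID}, {Drug, NurseID}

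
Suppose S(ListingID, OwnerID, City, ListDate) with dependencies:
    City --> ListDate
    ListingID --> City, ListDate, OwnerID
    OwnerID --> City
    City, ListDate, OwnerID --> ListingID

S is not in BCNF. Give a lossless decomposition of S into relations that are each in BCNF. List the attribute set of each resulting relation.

{City, ListDate}; {City, ListingID, OwnerID}

Candidate keys of the original relation: {ListingID}, {OwnerID}.
{City, ListDate, ListingID, OwnerID}: {City} determines {City, ListDate} here but is not a superkey — split on City --> ListDate, giving {City, ListDate} and {City, ListingID, OwnerID}.
{City, ListDate} is in BCNF.
{City, ListingID, OwnerID} is in BCNF.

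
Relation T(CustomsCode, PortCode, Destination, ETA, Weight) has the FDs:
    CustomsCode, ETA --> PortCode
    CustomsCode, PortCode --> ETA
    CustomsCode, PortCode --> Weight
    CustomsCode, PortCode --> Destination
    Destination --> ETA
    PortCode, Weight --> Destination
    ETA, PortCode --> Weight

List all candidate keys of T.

{CustomsCode} never appears on the right of any FD, so every key must include it.
Closure of {CustomsCode, Destination} is {CustomsCode, Destination, ETA, PortCode, Weight}, the whole schema; {CustomsCode, Destination} is a candidate key.
Closure of {CustomsCode, ETA} is {CustomsCode, Destination, ETA, PortCode, Weight}, the whole schema; {CustomsCode, ETA} is a candidate key.
Closure of {CustomsCode, PortCode} is {CustomsCode, Destination, ETA, PortCode, Weight}, the whole schema; {CustomsCode, PortCode} is a candidate key.
These are minimal and exhaustive — every other superkey contains one of them.

{CustomsCode, Destination}, {CustomsCode, ETA}, {CustomsCode, PortCode}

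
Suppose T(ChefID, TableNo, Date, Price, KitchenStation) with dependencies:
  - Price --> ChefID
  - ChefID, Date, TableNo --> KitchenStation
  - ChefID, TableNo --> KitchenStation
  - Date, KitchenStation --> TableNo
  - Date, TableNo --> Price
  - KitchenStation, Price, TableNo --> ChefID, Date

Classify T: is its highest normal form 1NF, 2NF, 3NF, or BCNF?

1NF

Candidate keys: {Date, KitchenStation}, {Date, TableNo}, {Price, TableNo}. Prime attributes: {Date, KitchenStation, Price, TableNo}.
Price --> ChefID breaks BCNF: {Price}⁺ = {ChefID, Price}, so {Price} is not a superkey.
Price --> ChefID determines the non-prime attribute {ChefID} from a non-superkey — 3NF is violated.
{Price} is a proper subset of the key {Price, TableNo}, and {Price}⁺ contains the non-prime attribute {ChefID} — a partial dependency, so 2NF is violated.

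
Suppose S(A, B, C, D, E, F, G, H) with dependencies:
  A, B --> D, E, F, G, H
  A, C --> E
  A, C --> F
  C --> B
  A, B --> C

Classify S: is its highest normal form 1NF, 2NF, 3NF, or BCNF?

3NF

Candidate keys: {A, B}, {A, C}. Prime attributes: {A, B, C}.
For C --> B we have {C}⁺ = {B, C}; {C} is not a superkey, so BCNF fails.
Its right-hand attributes {B} are all prime, as are those of every other non-superkey FD — the relation is in 3NF.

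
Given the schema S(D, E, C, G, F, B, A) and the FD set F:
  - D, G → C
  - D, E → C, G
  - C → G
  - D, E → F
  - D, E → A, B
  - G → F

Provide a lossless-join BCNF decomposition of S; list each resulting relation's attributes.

Candidate key of the original relation: {D, E}.
Within {A, B, C, D, E, F, G}: {D, G}⁺ ∩ {A, B, C, D, E, F, G} = {C, D, F, G}, not the whole set, so D, G → C, F violates BCNF; decompose into {C, D, F, G} and {A, B, D, E, G}.
Within {C, D, F, G}: {C}⁺ ∩ {C, D, F, G} = {C, F, G}, not the whole set, so C → F, G violates BCNF; decompose into {C, F, G} and {C, D}.
Within {C, F, G}: {G}⁺ ∩ {C, F, G} = {F, G}, not the whole set, so G → F violates BCNF; decompose into {F, G} and {C, G}.
{F, G} is in BCNF.
{C, G} is in BCNF.
{C, D} is in BCNF.
{A, B, D, E, G} is in BCNF.

{A, B, D, E, G}; {C, D}; {C, G}; {F, G}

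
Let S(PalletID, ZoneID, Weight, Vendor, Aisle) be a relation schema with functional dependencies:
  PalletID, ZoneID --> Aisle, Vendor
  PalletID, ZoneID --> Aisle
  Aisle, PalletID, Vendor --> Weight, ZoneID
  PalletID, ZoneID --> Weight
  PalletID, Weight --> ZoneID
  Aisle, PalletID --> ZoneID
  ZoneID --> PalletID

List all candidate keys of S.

Closure of {ZoneID} is {Aisle, PalletID, Vendor, Weight, ZoneID}, the whole schema; {ZoneID} is a candidate key.
Closure of {Aisle, PalletID} is {Aisle, PalletID, Vendor, Weight, ZoneID}, the whole schema; {Aisle, PalletID} is a candidate key.
Closure of {PalletID, Weight} is {Aisle, PalletID, Vendor, Weight, ZoneID}, the whole schema; {PalletID, Weight} is a candidate key.
Any other superkey properly contains one of these, so there are no further candidate keys.

{Aisle, PalletID}, {PalletID, Weight}, {ZoneID}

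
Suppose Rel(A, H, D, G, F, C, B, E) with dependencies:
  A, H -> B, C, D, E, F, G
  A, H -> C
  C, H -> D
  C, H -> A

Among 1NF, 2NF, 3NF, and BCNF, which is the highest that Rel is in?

Candidate keys: {A, H}, {C, H}. Prime attributes: {A, C, H}.
Every FD has a superkey on the left, so the relation is in BCNF.

BCNF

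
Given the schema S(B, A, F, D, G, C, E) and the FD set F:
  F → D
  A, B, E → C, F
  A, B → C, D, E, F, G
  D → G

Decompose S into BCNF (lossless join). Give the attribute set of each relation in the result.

Candidate key of the original relation: {A, B}.
Within {A, B, C, D, E, F, G}: {F}⁺ ∩ {A, B, C, D, E, F, G} = {D, F, G}, not the whole set, so F → D, G violates BCNF; decompose into {D, F, G} and {A, B, C, E, F}.
Within {D, F, G}: {D}⁺ ∩ {D, F, G} = {D, G}, not the whole set, so D → G violates BCNF; decompose into {D, G} and {D, F}.
{D, G} has no BCNF violation.
{D, F} has no BCNF violation.
{A, B, C, E, F} has no BCNF violation.

{A, B, C, E, F}; {D, F}; {D, G}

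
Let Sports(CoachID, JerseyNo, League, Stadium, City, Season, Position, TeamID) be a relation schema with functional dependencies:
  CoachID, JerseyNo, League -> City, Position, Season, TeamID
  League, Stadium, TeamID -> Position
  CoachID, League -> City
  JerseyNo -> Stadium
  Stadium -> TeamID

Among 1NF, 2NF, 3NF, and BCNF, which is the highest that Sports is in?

1NF

Candidate key: {CoachID, JerseyNo, League}. Prime attributes: {CoachID, JerseyNo, League}.
League, Stadium, TeamID -> Position breaks BCNF: {League, Stadium, TeamID}⁺ = {League, Position, Stadium, TeamID}, so {League, Stadium, TeamID} is not a superkey.
League, Stadium, TeamID -> Position determines the non-prime attribute {Position} from a non-superkey — 3NF is violated.
Since {JerseyNo} ⊂ {CoachID, JerseyNo, League} and {JerseyNo}⁺ ⊇ {Stadium, TeamID} with {Stadium, TeamID} non-prime, there is a partial dependency; 2NF fails.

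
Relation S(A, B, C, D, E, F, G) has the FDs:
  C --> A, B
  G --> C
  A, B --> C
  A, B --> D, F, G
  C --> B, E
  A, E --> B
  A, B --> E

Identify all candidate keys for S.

{A, B}, {A, E}, {C}, {G}

Closure of {C} is {A, B, C, D, E, F, G}, the whole schema; {C} is a candidate key.
Closure of {G} is {A, B, C, D, E, F, G}, the whole schema; {G} is a candidate key.
Closure of {A, B} is {A, B, C, D, E, F, G}, the whole schema; {A, B} is a candidate key.
Closure of {A, E} is {A, B, C, D, E, F, G}, the whole schema; {A, E} is a candidate key.
No proper subset of any of these is a key, and no other minimal superkey exists.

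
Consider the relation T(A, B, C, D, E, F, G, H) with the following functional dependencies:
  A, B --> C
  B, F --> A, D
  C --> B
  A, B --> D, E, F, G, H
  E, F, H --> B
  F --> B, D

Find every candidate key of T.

{F}⁺ = {A, B, C, D, E, F, G, H} — all of the relation — so {F} is a candidate key.
{A, B}⁺ = {A, B, C, D, E, F, G, H} — all of the relation — so {A, B} is a candidate key.
{A, C}⁺ = {A, B, C, D, E, F, G, H} — all of the relation — so {A, C} is a candidate key.
No proper subset of any of these is a key, and no other minimal superkey exists.

{A, B}, {A, C}, {F}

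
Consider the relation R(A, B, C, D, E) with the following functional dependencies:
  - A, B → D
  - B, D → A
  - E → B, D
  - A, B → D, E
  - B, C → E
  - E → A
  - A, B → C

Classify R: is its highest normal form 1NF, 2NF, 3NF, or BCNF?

Candidate keys: {A, B}, {B, C}, {B, D}, {E}. Prime attributes: {A, B, C, D, E}.
Each dependency's left side is a superkey — BCNF holds.

BCNF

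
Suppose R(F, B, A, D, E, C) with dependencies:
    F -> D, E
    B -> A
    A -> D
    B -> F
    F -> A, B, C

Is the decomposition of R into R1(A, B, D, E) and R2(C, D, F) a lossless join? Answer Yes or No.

No

Common attributes: {D}; their closure is {D}.
R1 ⊄ {D} and R2 ⊄ {D}, so the split is lossy.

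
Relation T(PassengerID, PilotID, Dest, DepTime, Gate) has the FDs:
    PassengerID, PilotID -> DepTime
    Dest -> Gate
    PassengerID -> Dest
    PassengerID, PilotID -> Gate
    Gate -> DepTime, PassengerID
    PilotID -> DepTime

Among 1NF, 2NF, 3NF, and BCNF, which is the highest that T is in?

1NF

Candidate keys: {Dest, PilotID}, {Gate, PilotID}, {PassengerID, PilotID}. Prime attributes: {Dest, Gate, PassengerID, PilotID}.
For Dest -> Gate we have {Dest}⁺ = {DepTime, Dest, Gate, PassengerID}; {Dest} is not a superkey, so BCNF fails.
Gate -> DepTime, PassengerID has non-prime {DepTime} on the right and a non-superkey on the left, so 3NF fails.
The proper key subset {Dest} of {Dest, PilotID} determines non-prime {DepTime}, so the relation is not even in 2NF.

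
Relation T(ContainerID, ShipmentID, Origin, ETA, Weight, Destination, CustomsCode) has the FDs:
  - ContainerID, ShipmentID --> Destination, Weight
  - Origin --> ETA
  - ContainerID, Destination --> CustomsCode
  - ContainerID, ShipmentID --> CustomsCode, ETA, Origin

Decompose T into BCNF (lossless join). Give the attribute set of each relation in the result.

{ContainerID, CustomsCode, Destination}; {ContainerID, Destination, Origin, ShipmentID, Weight}; {ETA, Origin}

Candidate key of the original relation: {ContainerID, ShipmentID}.
Within {ContainerID, CustomsCode, Destination, ETA, Origin, ShipmentID, Weight}: {Origin}⁺ ∩ {ContainerID, CustomsCode, Destination, ETA, Origin, ShipmentID, Weight} = {ETA, Origin}, not the whole set, so Origin --> ETA violates BCNF; decompose into {ETA, Origin} and {ContainerID, CustomsCode, Destination, Origin, ShipmentID, Weight}.
{ETA, Origin} has no BCNF violation.
Within {ContainerID, CustomsCode, Destination, Origin, ShipmentID, Weight}: {ContainerID, Destination}⁺ ∩ {ContainerID, CustomsCode, Destination, Origin, ShipmentID, Weight} = {ContainerID, CustomsCode, Destination}, not the whole set, so ContainerID, Destination --> CustomsCode violates BCNF; decompose into {ContainerID, CustomsCode, Destination} and {ContainerID, Destination, Origin, ShipmentID, Weight}.
{ContainerID, CustomsCode, Destination} has no BCNF violation.
{ContainerID, Destination, Origin, ShipmentID, Weight} has no BCNF violation.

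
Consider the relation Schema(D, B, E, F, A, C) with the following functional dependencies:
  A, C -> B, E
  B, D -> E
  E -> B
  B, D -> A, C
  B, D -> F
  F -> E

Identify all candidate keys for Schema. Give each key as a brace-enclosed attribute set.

{A, C, D}, {B, D}, {D, E}, {D, F}

Attributes never on any right-hand side: {D} — every candidate key must contain it.
{B, D} is a candidate key since {B, D}⁺ = {A, B, C, D, E, F} covers every attribute.
{D, E} is a candidate key since {D, E}⁺ = {A, B, C, D, E, F} covers every attribute.
{D, F} is a candidate key since {D, F}⁺ = {A, B, C, D, E, F} covers every attribute.
{A, C, D} is a candidate key since {A, C, D}⁺ = {A, B, C, D, E, F} covers every attribute.
These are minimal and exhaustive — every other superkey contains one of them.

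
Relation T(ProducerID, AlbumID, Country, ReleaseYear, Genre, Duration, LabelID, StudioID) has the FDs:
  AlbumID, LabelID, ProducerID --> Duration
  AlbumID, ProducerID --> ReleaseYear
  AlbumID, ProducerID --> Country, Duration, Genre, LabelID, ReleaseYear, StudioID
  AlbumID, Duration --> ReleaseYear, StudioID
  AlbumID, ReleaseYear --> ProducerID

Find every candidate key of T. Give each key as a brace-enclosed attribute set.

No FD produces {AlbumID}, so it must be in every candidate key.
Closure of {AlbumID, Duration} is {AlbumID, Country, Duration, Genre, LabelID, ProducerID, ReleaseYear, StudioID}, the whole schema; {AlbumID, Duration} is a candidate key.
Closure of {AlbumID, ProducerID} is {AlbumID, Country, Duration, Genre, LabelID, ProducerID, ReleaseYear, StudioID}, the whole schema; {AlbumID, ProducerID} is a candidate key.
Closure of {AlbumID, ReleaseYear} is {AlbumID, Country, Duration, Genre, LabelID, ProducerID, ReleaseYear, StudioID}, the whole schema; {AlbumID, ReleaseYear} is a candidate key.
No proper subset of any of these is a key, and no other minimal superkey exists.

{AlbumID, Duration}, {AlbumID, ProducerID}, {AlbumID, ReleaseYear}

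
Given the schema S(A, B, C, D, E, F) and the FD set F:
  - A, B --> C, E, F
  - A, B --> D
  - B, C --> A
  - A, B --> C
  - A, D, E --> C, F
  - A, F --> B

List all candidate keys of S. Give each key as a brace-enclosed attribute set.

{A, B}⁺ = {A, B, C, D, E, F}, which is every attribute, so {A, B} is a candidate key.
{A, F}⁺ = {A, B, C, D, E, F}, which is every attribute, so {A, F} is a candidate key.
{B, C}⁺ = {A, B, C, D, E, F}, which is every attribute, so {B, C} is a candidate key.
{A, D, E}⁺ = {A, B, C, D, E, F}, which is every attribute, so {A, D, E} is a candidate key.
No proper subset of any of these is a key, and no other minimal superkey exists.

{A, B}, {A, D, E}, {A, F}, {B, C}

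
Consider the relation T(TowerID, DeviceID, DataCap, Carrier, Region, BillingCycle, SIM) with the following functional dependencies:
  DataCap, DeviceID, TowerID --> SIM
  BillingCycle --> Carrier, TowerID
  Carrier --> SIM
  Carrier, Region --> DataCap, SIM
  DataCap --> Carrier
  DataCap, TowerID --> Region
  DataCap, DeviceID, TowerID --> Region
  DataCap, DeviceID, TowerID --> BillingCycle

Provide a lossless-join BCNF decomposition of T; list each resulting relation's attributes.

Candidate keys of the original relation: {BillingCycle, DataCap, DeviceID}, {BillingCycle, DeviceID, Region}, {Carrier, DeviceID, Region, TowerID}, {DataCap, DeviceID, TowerID}.
In {BillingCycle, Carrier, DataCap, DeviceID, Region, SIM, TowerID}, {BillingCycle} is not a superkey ({BillingCycle}⁺ restricted to this set is {BillingCycle, Carrier, SIM, TowerID}), so split on BillingCycle --> Carrier, SIM, TowerID into {BillingCycle, Carrier, SIM, TowerID} and {BillingCycle, DataCap, DeviceID, Region}.
In {BillingCycle, Carrier, SIM, TowerID}, {Carrier} is not a superkey ({Carrier}⁺ restricted to this set is {Carrier, SIM}), so split on Carrier --> SIM into {Carrier, SIM} and {BillingCycle, Carrier, TowerID}.
{Carrier, SIM} is in BCNF.
{BillingCycle, Carrier, TowerID} is in BCNF.
In {BillingCycle, DataCap, DeviceID, Region}, {BillingCycle, DataCap} is not a superkey ({BillingCycle, DataCap}⁺ restricted to this set is {BillingCycle, DataCap, Region}), so split on BillingCycle, DataCap --> Region into {BillingCycle, DataCap, Region} and {BillingCycle, DataCap, DeviceID}.
{BillingCycle, DataCap, Region} is in BCNF.
{BillingCycle, DataCap, DeviceID} is in BCNF.

{BillingCycle, Carrier, TowerID}; {BillingCycle, DataCap, DeviceID}; {BillingCycle, DataCap, Region}; {Carrier, SIM}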